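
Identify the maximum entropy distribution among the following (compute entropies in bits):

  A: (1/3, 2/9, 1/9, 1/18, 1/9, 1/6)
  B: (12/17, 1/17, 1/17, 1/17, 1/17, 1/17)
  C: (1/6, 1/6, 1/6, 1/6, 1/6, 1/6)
C

For a discrete distribution over n outcomes, entropy is maximized by the uniform distribution.

Computing entropies:
H(A) = 2.3774 bits
H(B) = 1.5569 bits
H(C) = 2.5850 bits

The uniform distribution (where all probabilities equal 1/6) achieves the maximum entropy of log_2(6) = 2.5850 bits.

Distribution C has the highest entropy.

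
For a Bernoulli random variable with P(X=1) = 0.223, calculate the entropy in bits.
0.7656 bits

The binary entropy function is:
H(p) = -p log(p) - (1-p) log(1-p)

H(0.223) = -0.223 × log_2(0.223) - 0.777 × log_2(0.777)
H(0.223) = 0.7656 bits

Note: Binary entropy is maximized at p=0.5 (H=1 bit) and minimized at p=0 or p=1 (H=0).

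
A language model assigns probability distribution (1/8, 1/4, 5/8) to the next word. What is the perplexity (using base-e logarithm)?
2.4602

Perplexity is e^H (or exp(H) for natural log).

First, H = -Σ p log p = 0.9003 nats
Perplexity = e^0.9003 = 2.4602

Interpretation: The model's uncertainty is equivalent to choosing uniformly among 2.5 options.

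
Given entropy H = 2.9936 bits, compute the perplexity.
7.9646

Perplexity is 2^H (or exp(H) for natural log).

H = 2.9936 bits
Perplexity = 2^2.9936 = 7.9646

Interpretation: The model's uncertainty is equivalent to choosing uniformly among 8.0 options.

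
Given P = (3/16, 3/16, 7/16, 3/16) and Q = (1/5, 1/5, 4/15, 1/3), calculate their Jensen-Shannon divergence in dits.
0.0091 dits

Jensen-Shannon divergence is:
JSD(P||Q) = 0.5 × D_KL(P||M) + 0.5 × D_KL(Q||M)
where M = 0.5 × (P + Q) is the mixture distribution.

M = 0.5 × (3/16, 3/16, 7/16, 3/16) + 0.5 × (1/5, 1/5, 4/15, 1/3) = (0.19375, 0.19375, 0.352083, 0.260417)

D_KL(P||M) = 0.0092 dits
D_KL(Q||M) = 0.0091 dits

JSD(P||Q) = 0.5 × 0.0092 + 0.5 × 0.0091 = 0.0091 dits

Unlike KL divergence, JSD is symmetric and bounded: 0 ≤ JSD ≤ log(2).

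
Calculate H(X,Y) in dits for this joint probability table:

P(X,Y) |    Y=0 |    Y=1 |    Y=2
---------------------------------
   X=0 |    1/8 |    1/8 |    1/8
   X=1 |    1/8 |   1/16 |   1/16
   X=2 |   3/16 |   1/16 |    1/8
0.9265 dits

Joint entropy is H(X,Y) = -Σ_{x,y} p(x,y) log p(x,y).

Summing over all non-zero entries:
H(X,Y) = -[1/8·log_10(1/8) + 1/8·log_10(1/8) + 1/8·log_10(1/8) + 1/8·log_10(1/8) + 1/16·log_10(1/16) + 1/16·log_10(1/16) + 3/16·log_10(3/16) + 1/16·log_10(1/16) + 1/8·log_10(1/8)]
H(X,Y) = 0.9265 dits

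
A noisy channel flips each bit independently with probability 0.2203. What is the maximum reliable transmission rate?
0.2393 bits

For a binary symmetric channel (BSC) with error probability p:
Capacity C = 1 - H(p) bits per symbol

where H(p) = -p log₂(p) - (1-p) log₂(1-p) is the binary entropy function.

H(0.2203) = 0.7607 bits
C = 1 - 0.7607 = 0.2393 bits per symbol

This means we can reliably transmit up to 0.2393 bits of information per channel use.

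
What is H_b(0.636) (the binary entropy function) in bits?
0.9460 bits

The binary entropy function is:
H(p) = -p log(p) - (1-p) log(1-p)

H(0.636) = -0.636 × log_2(0.636) - 0.364 × log_2(0.364)
H(0.636) = 0.9460 bits

Note: Binary entropy is maximized at p=0.5 (H=1 bit) and minimized at p=0 or p=1 (H=0).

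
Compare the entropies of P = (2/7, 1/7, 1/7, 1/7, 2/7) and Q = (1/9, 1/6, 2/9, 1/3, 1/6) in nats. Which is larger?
P

Computing entropies in nats:
H(P) = 1.5498
H(Q) = 1.5418

Distribution P has higher entropy.

Intuition: The distribution closer to uniform (more spread out) has higher entropy.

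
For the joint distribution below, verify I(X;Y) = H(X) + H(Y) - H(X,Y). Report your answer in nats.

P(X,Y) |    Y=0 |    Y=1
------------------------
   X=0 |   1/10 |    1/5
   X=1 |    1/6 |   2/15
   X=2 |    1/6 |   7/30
I(X;Y) = 0.0155 nats

Mutual information has multiple equivalent forms:
- I(X;Y) = H(X) - H(X|Y)
- I(X;Y) = H(Y) - H(Y|X)
- I(X;Y) = H(X) + H(Y) - H(X,Y)

Computing all quantities:
H(X) = 1.0889, H(Y) = 0.6842, H(X,Y) = 1.7576
H(X|Y) = 1.0734, H(Y|X) = 0.6687

Verification:
H(X) - H(X|Y) = 1.0889 - 1.0734 = 0.0155
H(Y) - H(Y|X) = 0.6842 - 0.6687 = 0.0155
H(X) + H(Y) - H(X,Y) = 1.0889 + 0.6842 - 1.7576 = 0.0155

All forms give I(X;Y) = 0.0155 nats. ✓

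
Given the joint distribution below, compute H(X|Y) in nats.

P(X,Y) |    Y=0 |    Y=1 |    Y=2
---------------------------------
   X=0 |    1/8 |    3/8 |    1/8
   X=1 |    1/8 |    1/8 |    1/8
0.6277 nats

Using the chain rule: H(X|Y) = H(X,Y) - H(Y)

First, compute H(X,Y) = 1.6675 nats

Marginal P(Y) = (1/4, 1/2, 1/4)
H(Y) = 1.0397 nats

H(X|Y) = H(X,Y) - H(Y) = 1.6675 - 1.0397 = 0.6277 nats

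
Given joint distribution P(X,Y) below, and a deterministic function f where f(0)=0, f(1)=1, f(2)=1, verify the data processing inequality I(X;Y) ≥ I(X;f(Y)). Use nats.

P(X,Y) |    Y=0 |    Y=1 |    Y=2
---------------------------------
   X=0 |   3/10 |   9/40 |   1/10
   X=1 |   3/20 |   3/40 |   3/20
I(X;Y) = 0.0382, I(X;f(Y)) = 0.0030, inequality holds: 0.0382 ≥ 0.0030

Data Processing Inequality: For any Markov chain X → Y → Z, we have I(X;Y) ≥ I(X;Z).

Here Z = f(Y) is a deterministic function of Y, forming X → Y → Z.

Original I(X;Y) = 0.0382 nats

After applying f:
P(X,Z) where Z=f(Y):
- P(X,Z=0) = P(X,Y=0)
- P(X,Z=1) = P(X,Y=1) + P(X,Y=2)

I(X;Z) = I(X;f(Y)) = 0.0030 nats

Verification: 0.0382 ≥ 0.0030 ✓

Information cannot be created by processing; the function f can only lose information about X.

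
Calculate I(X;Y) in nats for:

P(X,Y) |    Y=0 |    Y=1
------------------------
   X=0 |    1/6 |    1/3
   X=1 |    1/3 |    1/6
0.0566 nats

Mutual information: I(X;Y) = H(X) + H(Y) - H(X,Y)

Marginals:
P(X) = (1/2, 1/2), H(X) = 0.6931 nats
P(Y) = (1/2, 1/2), H(Y) = 0.6931 nats

Joint entropy: H(X,Y) = 1.3297 nats

I(X;Y) = 0.6931 + 0.6931 - 1.3297 = 0.0566 nats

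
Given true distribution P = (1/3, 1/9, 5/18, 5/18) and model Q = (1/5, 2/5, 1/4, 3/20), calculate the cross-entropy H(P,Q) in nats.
1.5503 nats

Cross-entropy: H(P,Q) = -Σ p(x) log q(x)

Alternatively: H(P,Q) = H(P) + D_KL(P||Q)
H(P) = 1.3220 nats
D_KL(P||Q) = 0.2284 nats

H(P,Q) = 1.3220 + 0.2284 = 1.5503 nats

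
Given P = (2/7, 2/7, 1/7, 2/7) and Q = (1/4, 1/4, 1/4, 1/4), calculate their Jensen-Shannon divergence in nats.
0.0092 nats

Jensen-Shannon divergence is:
JSD(P||Q) = 0.5 × D_KL(P||M) + 0.5 × D_KL(Q||M)
where M = 0.5 × (P + Q) is the mixture distribution.

M = 0.5 × (2/7, 2/7, 1/7, 2/7) + 0.5 × (1/4, 1/4, 1/4, 1/4) = (0.267857, 0.267857, 0.196429, 0.267857)

D_KL(P||M) = 0.0098 nats
D_KL(Q||M) = 0.0085 nats

JSD(P||Q) = 0.5 × 0.0098 + 0.5 × 0.0085 = 0.0092 nats

Unlike KL divergence, JSD is symmetric and bounded: 0 ≤ JSD ≤ log(2).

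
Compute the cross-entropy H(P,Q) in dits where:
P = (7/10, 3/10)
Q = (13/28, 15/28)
0.3146 dits

Cross-entropy: H(P,Q) = -Σ p(x) log q(x)

Alternatively: H(P,Q) = H(P) + D_KL(P||Q)
H(P) = 0.2653 dits
D_KL(P||Q) = 0.0493 dits

H(P,Q) = 0.2653 + 0.0493 = 0.3146 dits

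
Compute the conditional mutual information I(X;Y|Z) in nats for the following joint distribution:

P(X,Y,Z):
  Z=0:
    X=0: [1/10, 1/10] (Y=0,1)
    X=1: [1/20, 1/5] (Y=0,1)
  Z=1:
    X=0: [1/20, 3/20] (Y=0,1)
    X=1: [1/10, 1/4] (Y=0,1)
0.0231 nats

Conditional mutual information: I(X;Y|Z) = H(X|Z) + H(Y|Z) - H(X,Y|Z)

H(Z) = 0.6881
H(X,Z) = 1.3578 → H(X|Z) = 0.6696
H(Y,Z) = 1.2968 → H(Y|Z) = 0.6087
H(X,Y,Z) = 1.9434 → H(X,Y|Z) = 1.2552

I(X;Y|Z) = 0.6696 + 0.6087 - 1.2552 = 0.0231 nats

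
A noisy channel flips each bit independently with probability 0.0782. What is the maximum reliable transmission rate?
0.6042 bits

For a binary symmetric channel (BSC) with error probability p:
Capacity C = 1 - H(p) bits per symbol

where H(p) = -p log₂(p) - (1-p) log₂(1-p) is the binary entropy function.

H(0.0782) = 0.3958 bits
C = 1 - 0.3958 = 0.6042 bits per symbol

This means we can reliably transmit up to 0.6042 bits of information per channel use.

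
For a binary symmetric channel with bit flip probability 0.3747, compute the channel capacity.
0.0458 bits

For a binary symmetric channel (BSC) with error probability p:
Capacity C = 1 - H(p) bits per symbol

where H(p) = -p log₂(p) - (1-p) log₂(1-p) is the binary entropy function.

H(0.3747) = 0.9542 bits
C = 1 - 0.9542 = 0.0458 bits per symbol

This means we can reliably transmit up to 0.0458 bits of information per channel use.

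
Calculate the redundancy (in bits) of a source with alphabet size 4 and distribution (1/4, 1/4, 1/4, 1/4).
0.0000 bits

Redundancy measures how far a source is from maximum entropy:
R = H_max - H(X)

Maximum entropy for 4 symbols: H_max = log_2(4) = 2.0000 bits
Actual entropy: H(X) = 2.0000 bits
Redundancy: R = 2.0000 - 2.0000 = 0.0000 bits

This redundancy represents potential for compression: the source could be compressed by 0.0000 bits per symbol.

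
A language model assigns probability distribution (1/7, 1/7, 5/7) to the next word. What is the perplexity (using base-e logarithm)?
2.2173

Perplexity is e^H (or exp(H) for natural log).

First, H = -Σ p log p = 0.7963 nats
Perplexity = e^0.7963 = 2.2173

Interpretation: The model's uncertainty is equivalent to choosing uniformly among 2.2 options.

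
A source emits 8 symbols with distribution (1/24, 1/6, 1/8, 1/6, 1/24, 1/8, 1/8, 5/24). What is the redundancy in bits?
0.1598 bits

Redundancy measures how far a source is from maximum entropy:
R = H_max - H(X)

Maximum entropy for 8 symbols: H_max = log_2(8) = 3.0000 bits
Actual entropy: H(X) = 2.8402 bits
Redundancy: R = 3.0000 - 2.8402 = 0.1598 bits

This redundancy represents potential for compression: the source could be compressed by 0.1598 bits per symbol.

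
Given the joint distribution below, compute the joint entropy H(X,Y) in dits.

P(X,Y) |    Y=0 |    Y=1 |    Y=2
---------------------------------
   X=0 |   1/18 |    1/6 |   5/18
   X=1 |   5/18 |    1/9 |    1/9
0.7205 dits

Joint entropy is H(X,Y) = -Σ_{x,y} p(x,y) log p(x,y).

Summing over all non-zero entries:
H(X,Y) = -[1/18·log_10(1/18) + 1/6·log_10(1/6) + 5/18·log_10(5/18) + 5/18·log_10(5/18) + 1/9·log_10(1/9) + 1/9·log_10(1/9)]
H(X,Y) = 0.7205 dits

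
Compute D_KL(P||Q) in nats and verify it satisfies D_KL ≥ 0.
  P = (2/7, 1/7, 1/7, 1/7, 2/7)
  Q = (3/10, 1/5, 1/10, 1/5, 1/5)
0.0428 nats

KL divergence satisfies the Gibbs inequality: D_KL(P||Q) ≥ 0 for all distributions P, Q.

D_KL(P||Q) = Σ p(x) log(p(x)/q(x))
Term by term:
  x=0: 2/7 × log_e[(2/7)/(3/10)] = -0.0139
  x=1: 1/7 × log_e[(1/7)/(1/5)] = -0.0481
  x=2: 1/7 × log_e[(1/7)/(1/10)] = 0.0510
  x=3: 1/7 × log_e[(1/7)/(1/5)] = -0.0481
  x=4: 2/7 × log_e[(2/7)/(1/5)] = 0.1019
D_KL(P||Q) = 0.0428 nats

D_KL(P||Q) = 0.0428 ≥ 0 ✓

This non-negativity is a fundamental property: relative entropy cannot be negative because it measures how different Q is from P.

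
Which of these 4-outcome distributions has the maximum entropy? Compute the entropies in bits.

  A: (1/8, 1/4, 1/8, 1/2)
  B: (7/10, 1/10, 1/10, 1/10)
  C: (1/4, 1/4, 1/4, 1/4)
C

For a discrete distribution over n outcomes, entropy is maximized by the uniform distribution.

Computing entropies:
H(A) = 1.7500 bits
H(B) = 1.3568 bits
H(C) = 2.0000 bits

The uniform distribution (where all probabilities equal 1/4) achieves the maximum entropy of log_2(4) = 2.0000 bits.

Distribution C has the highest entropy.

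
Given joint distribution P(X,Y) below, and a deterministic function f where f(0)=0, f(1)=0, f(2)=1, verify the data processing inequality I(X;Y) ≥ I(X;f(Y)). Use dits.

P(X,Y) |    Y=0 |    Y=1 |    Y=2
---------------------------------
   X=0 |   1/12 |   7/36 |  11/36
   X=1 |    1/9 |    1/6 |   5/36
I(X;Y) = 0.0092, I(X;f(Y)) = 0.0078, inequality holds: 0.0092 ≥ 0.0078

Data Processing Inequality: For any Markov chain X → Y → Z, we have I(X;Y) ≥ I(X;Z).

Here Z = f(Y) is a deterministic function of Y, forming X → Y → Z.

Original I(X;Y) = 0.0092 dits

After applying f:
P(X,Z) where Z=f(Y):
- P(X,Z=0) = P(X,Y=0) + P(X,Y=1)
- P(X,Z=1) = P(X,Y=2)

I(X;Z) = I(X;f(Y)) = 0.0078 dits

Verification: 0.0092 ≥ 0.0078 ✓

Information cannot be created by processing; the function f can only lose information about X.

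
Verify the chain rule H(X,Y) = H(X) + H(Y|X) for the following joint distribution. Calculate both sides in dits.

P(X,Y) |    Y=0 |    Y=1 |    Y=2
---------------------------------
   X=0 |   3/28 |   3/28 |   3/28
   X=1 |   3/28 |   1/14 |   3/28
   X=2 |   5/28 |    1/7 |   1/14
H(X,Y) = 0.9377, H(X) = 0.4733, H(Y|X) = 0.4644 (all in dits)

Chain rule: H(X,Y) = H(X) + H(Y|X)

Left side — joint entropy directly:
H(X,Y) = -Σ p(x,y) log p(x,y) = 0.9377 dits

Right side — compute H(Y|X) from the conditional distributions:
P(X) = (9/28, 2/7, 11/28), so H(X) = 0.4733 dits
H(Y|X) = Σ_x P(X=x) · H(Y|X=x):
  P(Y|X=0) = (1/3, 1/3, 1/3), H(Y|X=0) = 0.4771, weight P(X=0) = 9/28
  P(Y|X=1) = (3/8, 1/4, 3/8), H(Y|X=1) = 0.4700, weight P(X=1) = 2/7
  P(Y|X=2) = (5/11, 4/11, 2/11), H(Y|X=2) = 0.4500, weight P(X=2) = 11/28
H(Y|X) = 0.4644 dits

H(X) + H(Y|X) = 0.4733 + 0.4644 = 0.9377 dits

Both sides equal 0.9377 dits. ✓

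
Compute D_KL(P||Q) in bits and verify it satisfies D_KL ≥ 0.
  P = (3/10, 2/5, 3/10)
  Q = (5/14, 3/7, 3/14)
0.0304 bits

KL divergence satisfies the Gibbs inequality: D_KL(P||Q) ≥ 0 for all distributions P, Q.

D_KL(P||Q) = Σ p(x) log(p(x)/q(x))
Term by term:
  x=0: 3/10 × log_2[(3/10)/(5/14)] = -0.0755
  x=1: 2/5 × log_2[(2/5)/(3/7)] = -0.0398
  x=2: 3/10 × log_2[(3/10)/(3/14)] = 0.1456
D_KL(P||Q) = 0.0304 bits

D_KL(P||Q) = 0.0304 ≥ 0 ✓

This non-negativity is a fundamental property: relative entropy cannot be negative because it measures how different Q is from P.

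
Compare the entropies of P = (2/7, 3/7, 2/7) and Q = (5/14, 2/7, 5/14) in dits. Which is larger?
Q

Computing entropies in dits:
H(P) = 0.4686
H(Q) = 0.4748

Distribution Q has higher entropy.

Intuition: The distribution closer to uniform (more spread out) has higher entropy.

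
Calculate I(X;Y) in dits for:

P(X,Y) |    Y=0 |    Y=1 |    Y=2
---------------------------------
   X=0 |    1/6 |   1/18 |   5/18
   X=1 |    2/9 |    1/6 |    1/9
0.0304 dits

Mutual information: I(X;Y) = H(X) + H(Y) - H(X,Y)

Marginals:
P(X) = (1/2, 1/2), H(X) = 0.3010 dits
P(Y) = (7/18, 2/9, 7/18), H(Y) = 0.4642 dits

Joint entropy: H(X,Y) = 0.7348 dits

I(X;Y) = 0.3010 + 0.4642 - 0.7348 = 0.0304 dits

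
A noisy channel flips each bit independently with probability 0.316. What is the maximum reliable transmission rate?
0.1000 bits

For a binary symmetric channel (BSC) with error probability p:
Capacity C = 1 - H(p) bits per symbol

where H(p) = -p log₂(p) - (1-p) log₂(1-p) is the binary entropy function.

H(0.316) = 0.9000 bits
C = 1 - 0.9000 = 0.1000 bits per symbol

This means we can reliably transmit up to 0.1000 bits of information per channel use.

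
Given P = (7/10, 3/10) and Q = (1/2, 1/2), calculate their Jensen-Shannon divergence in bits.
0.0303 bits

Jensen-Shannon divergence is:
JSD(P||Q) = 0.5 × D_KL(P||M) + 0.5 × D_KL(Q||M)
where M = 0.5 × (P + Q) is the mixture distribution.

M = 0.5 × (7/10, 3/10) + 0.5 × (1/2, 1/2) = (3/5, 2/5)

D_KL(P||M) = 0.0312 bits
D_KL(Q||M) = 0.0294 bits

JSD(P||Q) = 0.5 × 0.0312 + 0.5 × 0.0294 = 0.0303 bits

Unlike KL divergence, JSD is symmetric and bounded: 0 ≤ JSD ≤ log(2).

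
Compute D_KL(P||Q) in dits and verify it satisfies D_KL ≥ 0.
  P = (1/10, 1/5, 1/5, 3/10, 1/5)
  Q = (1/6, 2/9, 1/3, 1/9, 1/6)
0.0695 dits

KL divergence satisfies the Gibbs inequality: D_KL(P||Q) ≥ 0 for all distributions P, Q.

D_KL(P||Q) = Σ p(x) log(p(x)/q(x))
Term by term:
  x=0: 1/10 × log_10[(1/10)/(1/6)] = -0.0222
  x=1: 1/5 × log_10[(1/5)/(2/9)] = -0.0092
  x=2: 1/5 × log_10[(1/5)/(1/3)] = -0.0444
  x=3: 3/10 × log_10[(3/10)/(1/9)] = 0.1294
  x=4: 1/5 × log_10[(1/5)/(1/6)] = 0.0158
D_KL(P||Q) = 0.0695 dits

D_KL(P||Q) = 0.0695 ≥ 0 ✓

This non-negativity is a fundamental property: relative entropy cannot be negative because it measures how different Q is from P.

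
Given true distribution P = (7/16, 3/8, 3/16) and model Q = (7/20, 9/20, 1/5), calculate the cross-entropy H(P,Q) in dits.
0.4606 dits

Cross-entropy: H(P,Q) = -Σ p(x) log q(x)

Alternatively: H(P,Q) = H(P) + D_KL(P||Q)
H(P) = 0.4531 dits
D_KL(P||Q) = 0.0074 dits

H(P,Q) = 0.4531 + 0.0074 = 0.4606 dits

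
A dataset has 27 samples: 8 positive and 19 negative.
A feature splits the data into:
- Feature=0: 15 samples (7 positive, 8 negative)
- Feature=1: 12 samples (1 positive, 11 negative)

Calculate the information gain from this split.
0.1390 bits

Information Gain = H(Y) - H(Y|Feature)

Before split:
P(positive) = 8/27 = 0.2963
H(Y) = 0.8767 bits

After split:
Feature=0: H = 0.9968 bits (weight = 15/27)
Feature=1: H = 0.4138 bits (weight = 12/27)
H(Y|Feature) = (15/27)×0.9968 + (12/27)×0.4138 = 0.7377 bits

Information Gain = 0.8767 - 0.7377 = 0.1390 bits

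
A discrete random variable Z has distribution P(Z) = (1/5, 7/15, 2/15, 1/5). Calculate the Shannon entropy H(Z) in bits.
1.8295 bits

Shannon entropy is H(X) = -Σ p(x) log p(x).

For P = (1/5, 7/15, 2/15, 1/5):
H = -1/5 × log_2(1/5) -7/15 × log_2(7/15) -2/15 × log_2(2/15) -1/5 × log_2(1/5)
H = 1.8295 bits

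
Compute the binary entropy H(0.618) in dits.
0.2888 dits

The binary entropy function is:
H(p) = -p log(p) - (1-p) log(1-p)

H(0.618) = -0.618 × log_10(0.618) - 0.382 × log_10(0.382)
H(0.618) = 0.2888 dits

Note: Binary entropy is maximized at p=0.5 (H=1 bit) and minimized at p=0 or p=1 (H=0).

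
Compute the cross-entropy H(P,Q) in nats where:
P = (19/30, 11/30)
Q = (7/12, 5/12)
0.6624 nats

Cross-entropy: H(P,Q) = -Σ p(x) log q(x)

Alternatively: H(P,Q) = H(P) + D_KL(P||Q)
H(P) = 0.6572 nats
D_KL(P||Q) = 0.0052 nats

H(P,Q) = 0.6572 + 0.0052 = 0.6624 nats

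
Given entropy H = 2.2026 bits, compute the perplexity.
4.6031

Perplexity is 2^H (or exp(H) for natural log).

H = 2.2026 bits
Perplexity = 2^2.2026 = 4.6031

Interpretation: The model's uncertainty is equivalent to choosing uniformly among 4.6 options.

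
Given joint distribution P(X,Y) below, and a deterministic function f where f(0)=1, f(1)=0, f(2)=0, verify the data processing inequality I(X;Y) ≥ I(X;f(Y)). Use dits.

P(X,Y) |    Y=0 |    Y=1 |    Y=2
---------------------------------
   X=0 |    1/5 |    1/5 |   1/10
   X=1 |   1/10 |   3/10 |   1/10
I(X;Y) = 0.0118, I(X;f(Y)) = 0.0105, inequality holds: 0.0118 ≥ 0.0105

Data Processing Inequality: For any Markov chain X → Y → Z, we have I(X;Y) ≥ I(X;Z).

Here Z = f(Y) is a deterministic function of Y, forming X → Y → Z.

Original I(X;Y) = 0.0118 dits

After applying f:
P(X,Z) where Z=f(Y):
- P(X,Z=0) = P(X,Y=1) + P(X,Y=2)
- P(X,Z=1) = P(X,Y=0)

I(X;Z) = I(X;f(Y)) = 0.0105 dits

Verification: 0.0118 ≥ 0.0105 ✓

Information cannot be created by processing; the function f can only lose information about X.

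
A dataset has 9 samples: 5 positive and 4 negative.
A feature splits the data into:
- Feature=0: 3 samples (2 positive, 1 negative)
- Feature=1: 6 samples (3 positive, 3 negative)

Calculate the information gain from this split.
0.0183 bits

Information Gain = H(Y) - H(Y|Feature)

Before split:
P(positive) = 5/9 = 0.5556
H(Y) = 0.9911 bits

After split:
Feature=0: H = 0.9183 bits (weight = 3/9)
Feature=1: H = 1.0000 bits (weight = 6/9)
H(Y|Feature) = (3/9)×0.9183 + (6/9)×1.0000 = 0.9728 bits

Information Gain = 0.9911 - 0.9728 = 0.0183 bits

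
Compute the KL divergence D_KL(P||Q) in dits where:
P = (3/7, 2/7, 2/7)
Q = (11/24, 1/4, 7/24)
0.0015 dits

KL divergence: D_KL(P||Q) = Σ p(x) log(p(x)/q(x))

Computing term by term:
  x=0: 3/7 × log_10[(3/7)/(11/24)] = 3/7 × -0.0292 = -0.0125
  x=1: 2/7 × log_10[(2/7)/(1/4)] = 2/7 × 0.0580 = 0.0166
  x=2: 2/7 × log_10[(2/7)/(7/24)] = 2/7 × -0.0090 = -0.0026

D_KL(P||Q) = 0.0015 dits

Note: KL divergence is always non-negative and equals 0 iff P = Q.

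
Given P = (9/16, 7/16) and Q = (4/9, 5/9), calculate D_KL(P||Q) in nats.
0.0280 nats

KL divergence: D_KL(P||Q) = Σ p(x) log(p(x)/q(x))

Computing term by term:
  x=0: 9/16 × log_e[(9/16)/(4/9)] = 9/16 × 0.2356 = 0.1325
  x=1: 7/16 × log_e[(7/16)/(5/9)] = 7/16 × -0.2389 = -0.1045

D_KL(P||Q) = 0.0280 nats

Note: KL divergence is always non-negative and equals 0 iff P = Q.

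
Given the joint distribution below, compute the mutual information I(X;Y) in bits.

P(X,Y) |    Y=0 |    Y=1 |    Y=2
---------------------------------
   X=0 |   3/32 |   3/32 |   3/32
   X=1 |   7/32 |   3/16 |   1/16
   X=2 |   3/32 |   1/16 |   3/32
0.0514 bits

Mutual information: I(X;Y) = H(X) + H(Y) - H(X,Y)

Marginals:
P(X) = (9/32, 15/32, 1/4), H(X) = 1.5271 bits
P(Y) = (13/32, 11/32, 1/4), H(Y) = 1.5575 bits

Joint entropy: H(X,Y) = 3.0333 bits

I(X;Y) = 1.5271 + 1.5575 - 3.0333 = 0.0514 bits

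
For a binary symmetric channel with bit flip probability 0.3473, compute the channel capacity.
0.0684 bits

For a binary symmetric channel (BSC) with error probability p:
Capacity C = 1 - H(p) bits per symbol

where H(p) = -p log₂(p) - (1-p) log₂(1-p) is the binary entropy function.

H(0.3473) = 0.9316 bits
C = 1 - 0.9316 = 0.0684 bits per symbol

This means we can reliably transmit up to 0.0684 bits of information per channel use.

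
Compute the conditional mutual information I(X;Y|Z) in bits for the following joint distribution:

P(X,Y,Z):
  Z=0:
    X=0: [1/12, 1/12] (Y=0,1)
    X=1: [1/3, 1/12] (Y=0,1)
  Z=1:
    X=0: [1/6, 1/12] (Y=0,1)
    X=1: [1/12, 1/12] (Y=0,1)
0.0443 bits

Conditional mutual information: I(X;Y|Z) = H(X|Z) + H(Y|Z) - H(X,Y|Z)

H(Z) = 0.9799
H(X,Z) = 1.8879 → H(X|Z) = 0.9080
H(Y,Z) = 1.8879 → H(Y|Z) = 0.9080
H(X,Y,Z) = 2.7516 → H(X,Y|Z) = 1.7718

I(X;Y|Z) = 0.9080 + 0.9080 - 1.7718 = 0.0443 bits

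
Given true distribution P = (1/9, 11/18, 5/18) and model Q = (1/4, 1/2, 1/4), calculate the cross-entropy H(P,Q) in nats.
0.9627 nats

Cross-entropy: H(P,Q) = -Σ p(x) log q(x)

Alternatively: H(P,Q) = H(P) + D_KL(P||Q)
H(P) = 0.9009 nats
D_KL(P||Q) = 0.0618 nats

H(P,Q) = 0.9009 + 0.0618 = 0.9627 nats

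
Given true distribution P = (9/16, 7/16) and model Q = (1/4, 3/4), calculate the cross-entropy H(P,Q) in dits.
0.3933 dits

Cross-entropy: H(P,Q) = -Σ p(x) log q(x)

Alternatively: H(P,Q) = H(P) + D_KL(P||Q)
H(P) = 0.2976 dits
D_KL(P||Q) = 0.0957 dits

H(P,Q) = 0.2976 + 0.0957 = 0.3933 dits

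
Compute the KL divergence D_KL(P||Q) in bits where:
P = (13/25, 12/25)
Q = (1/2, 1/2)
0.0012 bits

KL divergence: D_KL(P||Q) = Σ p(x) log(p(x)/q(x))

Computing term by term:
  x=0: 13/25 × log_2[(13/25)/(1/2)] = 13/25 × 0.0566 = 0.0294
  x=1: 12/25 × log_2[(12/25)/(1/2)] = 12/25 × -0.0589 = -0.0283

D_KL(P||Q) = 0.0012 bits

Note: KL divergence is always non-negative and equals 0 iff P = Q.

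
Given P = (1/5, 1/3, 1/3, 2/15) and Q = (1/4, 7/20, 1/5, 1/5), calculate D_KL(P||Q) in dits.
0.0240 dits

KL divergence: D_KL(P||Q) = Σ p(x) log(p(x)/q(x))

Computing term by term:
  x=0: 1/5 × log_10[(1/5)/(1/4)] = 1/5 × -0.0969 = -0.0194
  x=1: 1/3 × log_10[(1/3)/(7/20)] = 1/3 × -0.0212 = -0.0071
  x=2: 1/3 × log_10[(1/3)/(1/5)] = 1/3 × 0.2218 = 0.0739
  x=3: 2/15 × log_10[(2/15)/(1/5)] = 2/15 × -0.1761 = -0.0235

D_KL(P||Q) = 0.0240 dits

Note: KL divergence is always non-negative and equals 0 iff P = Q.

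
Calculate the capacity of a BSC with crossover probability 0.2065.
0.2653 bits

For a binary symmetric channel (BSC) with error probability p:
Capacity C = 1 - H(p) bits per symbol

where H(p) = -p log₂(p) - (1-p) log₂(1-p) is the binary entropy function.

H(0.2065) = 0.7347 bits
C = 1 - 0.7347 = 0.2653 bits per symbol

This means we can reliably transmit up to 0.2653 bits of information per channel use.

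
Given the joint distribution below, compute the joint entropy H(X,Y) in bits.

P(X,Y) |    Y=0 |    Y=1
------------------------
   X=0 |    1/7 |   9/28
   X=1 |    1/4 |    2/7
1.9438 bits

Joint entropy is H(X,Y) = -Σ_{x,y} p(x,y) log p(x,y).

Summing over all non-zero entries:
H(X,Y) = -[1/7·log_2(1/7) + 9/28·log_2(9/28) + 1/4·log_2(1/4) + 2/7·log_2(2/7)]
H(X,Y) = 1.9438 bits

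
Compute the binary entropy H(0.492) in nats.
0.6930 nats

The binary entropy function is:
H(p) = -p log(p) - (1-p) log(1-p)

H(0.492) = -0.492 × log_e(0.492) - 0.508 × log_e(0.508)
H(0.492) = 0.6930 nats

Note: Binary entropy is maximized at p=0.5 (H=1 bit) and minimized at p=0 or p=1 (H=0).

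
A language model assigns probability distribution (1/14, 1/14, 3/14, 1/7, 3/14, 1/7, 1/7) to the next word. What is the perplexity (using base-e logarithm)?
6.4958

Perplexity is e^H (or exp(H) for natural log).

First, H = -Σ p log p = 1.8712 nats
Perplexity = e^1.8712 = 6.4958

Interpretation: The model's uncertainty is equivalent to choosing uniformly among 6.5 options.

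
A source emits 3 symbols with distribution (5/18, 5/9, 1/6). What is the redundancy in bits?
0.1697 bits

Redundancy measures how far a source is from maximum entropy:
R = H_max - H(X)

Maximum entropy for 3 symbols: H_max = log_2(3) = 1.5850 bits
Actual entropy: H(X) = 1.4153 bits
Redundancy: R = 1.5850 - 1.4153 = 0.1697 bits

This redundancy represents potential for compression: the source could be compressed by 0.1697 bits per symbol.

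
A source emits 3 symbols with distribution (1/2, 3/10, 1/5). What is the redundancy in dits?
0.0299 dits

Redundancy measures how far a source is from maximum entropy:
R = H_max - H(X)

Maximum entropy for 3 symbols: H_max = log_10(3) = 0.4771 dits
Actual entropy: H(X) = 0.4472 dits
Redundancy: R = 0.4771 - 0.4472 = 0.0299 dits

This redundancy represents potential for compression: the source could be compressed by 0.0299 dits per symbol.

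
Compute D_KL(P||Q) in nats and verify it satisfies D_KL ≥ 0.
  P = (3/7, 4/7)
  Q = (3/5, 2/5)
0.0596 nats

KL divergence satisfies the Gibbs inequality: D_KL(P||Q) ≥ 0 for all distributions P, Q.

D_KL(P||Q) = Σ p(x) log(p(x)/q(x))
Term by term:
  x=0: 3/7 × log_e[(3/7)/(3/5)] = -0.1442
  x=1: 4/7 × log_e[(4/7)/(2/5)] = 0.2038
D_KL(P||Q) = 0.0596 nats

D_KL(P||Q) = 0.0596 ≥ 0 ✓

This non-negativity is a fundamental property: relative entropy cannot be negative because it measures how different Q is from P.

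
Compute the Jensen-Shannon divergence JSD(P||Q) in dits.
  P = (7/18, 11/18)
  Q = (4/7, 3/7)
0.0073 dits

Jensen-Shannon divergence is:
JSD(P||Q) = 0.5 × D_KL(P||M) + 0.5 × D_KL(Q||M)
where M = 0.5 × (P + Q) is the mixture distribution.

M = 0.5 × (7/18, 11/18) + 0.5 × (4/7, 3/7) = (0.480159, 0.519841)

D_KL(P||M) = 0.0073 dits
D_KL(Q||M) = 0.0073 dits

JSD(P||Q) = 0.5 × 0.0073 + 0.5 × 0.0073 = 0.0073 dits

Unlike KL divergence, JSD is symmetric and bounded: 0 ≤ JSD ≤ log(2).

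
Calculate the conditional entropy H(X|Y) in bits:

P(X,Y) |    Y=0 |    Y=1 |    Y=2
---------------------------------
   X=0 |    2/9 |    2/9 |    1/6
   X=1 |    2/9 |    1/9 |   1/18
0.9308 bits

Using the chain rule: H(X|Y) = H(X,Y) - H(Y)

First, compute H(X,Y) = 2.4613 bits

Marginal P(Y) = (4/9, 1/3, 2/9)
H(Y) = 1.5305 bits

H(X|Y) = H(X,Y) - H(Y) = 2.4613 - 1.5305 = 0.9308 bits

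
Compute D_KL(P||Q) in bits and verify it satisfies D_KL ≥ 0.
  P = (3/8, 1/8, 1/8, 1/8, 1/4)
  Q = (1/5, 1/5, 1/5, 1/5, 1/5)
0.1663 bits

KL divergence satisfies the Gibbs inequality: D_KL(P||Q) ≥ 0 for all distributions P, Q.

D_KL(P||Q) = Σ p(x) log(p(x)/q(x))
Term by term:
  x=0: 3/8 × log_2[(3/8)/(1/5)] = 0.3401
  x=1: 1/8 × log_2[(1/8)/(1/5)] = -0.0848
  x=2: 1/8 × log_2[(1/8)/(1/5)] = -0.0848
  x=3: 1/8 × log_2[(1/8)/(1/5)] = -0.0848
  x=4: 1/4 × log_2[(1/4)/(1/5)] = 0.0805
D_KL(P||Q) = 0.1663 bits

D_KL(P||Q) = 0.1663 ≥ 0 ✓

This non-negativity is a fundamental property: relative entropy cannot be negative because it measures how different Q is from P.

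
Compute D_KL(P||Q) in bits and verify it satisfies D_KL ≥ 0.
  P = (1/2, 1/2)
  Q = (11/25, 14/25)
0.0105 bits

KL divergence satisfies the Gibbs inequality: D_KL(P||Q) ≥ 0 for all distributions P, Q.

D_KL(P||Q) = Σ p(x) log(p(x)/q(x))
Term by term:
  x=0: 1/2 × log_2[(1/2)/(11/25)] = 0.0922
  x=1: 1/2 × log_2[(1/2)/(14/25)] = -0.0817
D_KL(P||Q) = 0.0105 bits

D_KL(P||Q) = 0.0105 ≥ 0 ✓

This non-negativity is a fundamental property: relative entropy cannot be negative because it measures how different Q is from P.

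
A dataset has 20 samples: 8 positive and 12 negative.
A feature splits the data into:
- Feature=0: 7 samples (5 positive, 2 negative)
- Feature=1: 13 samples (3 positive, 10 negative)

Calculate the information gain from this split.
0.1623 bits

Information Gain = H(Y) - H(Y|Feature)

Before split:
P(positive) = 8/20 = 0.4000
H(Y) = 0.9710 bits

After split:
Feature=0: H = 0.8631 bits (weight = 7/20)
Feature=1: H = 0.7793 bits (weight = 13/20)
H(Y|Feature) = (7/20)×0.8631 + (13/20)×0.7793 = 0.8087 bits

Information Gain = 0.9710 - 0.8087 = 0.1623 bits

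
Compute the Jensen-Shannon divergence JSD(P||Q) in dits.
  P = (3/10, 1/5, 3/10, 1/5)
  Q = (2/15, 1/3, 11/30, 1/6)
0.0119 dits

Jensen-Shannon divergence is:
JSD(P||Q) = 0.5 × D_KL(P||M) + 0.5 × D_KL(Q||M)
where M = 0.5 × (P + Q) is the mixture distribution.

M = 0.5 × (3/10, 1/5, 3/10, 1/5) + 0.5 × (2/15, 1/3, 11/30, 1/6) = (0.216667, 4/15, 1/3, 0.183333)

D_KL(P||M) = 0.0112 dits
D_KL(Q||M) = 0.0125 dits

JSD(P||Q) = 0.5 × 0.0112 + 0.5 × 0.0125 = 0.0119 dits

Unlike KL divergence, JSD is symmetric and bounded: 0 ≤ JSD ≤ log(2).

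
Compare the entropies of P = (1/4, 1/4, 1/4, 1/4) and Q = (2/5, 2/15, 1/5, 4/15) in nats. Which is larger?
P

Computing entropies in nats:
H(P) = 1.3863
H(Q) = 1.3095

Distribution P has higher entropy.

Intuition: The distribution closer to uniform (more spread out) has higher entropy.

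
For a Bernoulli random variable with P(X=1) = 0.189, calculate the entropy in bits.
0.6994 bits

The binary entropy function is:
H(p) = -p log(p) - (1-p) log(1-p)

H(0.189) = -0.189 × log_2(0.189) - 0.811 × log_2(0.811)
H(0.189) = 0.6994 bits

Note: Binary entropy is maximized at p=0.5 (H=1 bit) and minimized at p=0 or p=1 (H=0).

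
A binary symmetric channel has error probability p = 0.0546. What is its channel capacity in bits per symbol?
0.6944 bits

For a binary symmetric channel (BSC) with error probability p:
Capacity C = 1 - H(p) bits per symbol

where H(p) = -p log₂(p) - (1-p) log₂(1-p) is the binary entropy function.

H(0.0546) = 0.3056 bits
C = 1 - 0.3056 = 0.6944 bits per symbol

This means we can reliably transmit up to 0.6944 bits of information per channel use.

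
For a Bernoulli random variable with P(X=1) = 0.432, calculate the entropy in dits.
0.2970 dits

The binary entropy function is:
H(p) = -p log(p) - (1-p) log(1-p)

H(0.432) = -0.432 × log_10(0.432) - 0.568 × log_10(0.568)
H(0.432) = 0.2970 dits

Note: Binary entropy is maximized at p=0.5 (H=1 bit) and minimized at p=0 or p=1 (H=0).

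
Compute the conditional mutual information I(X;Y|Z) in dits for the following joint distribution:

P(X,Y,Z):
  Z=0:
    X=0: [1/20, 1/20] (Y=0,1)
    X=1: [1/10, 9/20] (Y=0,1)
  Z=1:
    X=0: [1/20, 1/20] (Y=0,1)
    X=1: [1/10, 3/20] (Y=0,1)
0.0098 dits

Conditional mutual information: I(X;Y|Z) = H(X|Z) + H(Y|Z) - H(X,Y|Z)

H(Z) = 0.2812
H(X,Z) = 0.4933 → H(X|Z) = 0.2121
H(Y,Z) = 0.5375 → H(Y|Z) = 0.2563
H(X,Y,Z) = 0.7398 → H(X,Y|Z) = 0.4587

I(X;Y|Z) = 0.2121 + 0.2563 - 0.4587 = 0.0098 dits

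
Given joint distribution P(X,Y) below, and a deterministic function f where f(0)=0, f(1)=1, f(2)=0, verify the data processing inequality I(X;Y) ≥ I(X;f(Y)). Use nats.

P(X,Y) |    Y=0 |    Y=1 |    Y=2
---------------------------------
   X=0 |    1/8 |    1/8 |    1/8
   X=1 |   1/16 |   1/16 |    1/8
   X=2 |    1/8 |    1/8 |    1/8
I(X;Y) = 0.0109, I(X;f(Y)) = 0.0031, inequality holds: 0.0109 ≥ 0.0031

Data Processing Inequality: For any Markov chain X → Y → Z, we have I(X;Y) ≥ I(X;Z).

Here Z = f(Y) is a deterministic function of Y, forming X → Y → Z.

Original I(X;Y) = 0.0109 nats

After applying f:
P(X,Z) where Z=f(Y):
- P(X,Z=0) = P(X,Y=0) + P(X,Y=2)
- P(X,Z=1) = P(X,Y=1)

I(X;Z) = I(X;f(Y)) = 0.0031 nats

Verification: 0.0109 ≥ 0.0031 ✓

Information cannot be created by processing; the function f can only lose information about X.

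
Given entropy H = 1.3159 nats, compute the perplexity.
3.7281

Perplexity is e^H (or exp(H) for natural log).

H = 1.3159 nats
Perplexity = e^1.3159 = 3.7281

Interpretation: The model's uncertainty is equivalent to choosing uniformly among 3.7 options.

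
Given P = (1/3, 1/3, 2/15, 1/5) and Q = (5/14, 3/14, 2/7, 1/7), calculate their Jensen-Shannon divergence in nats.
0.0233 nats

Jensen-Shannon divergence is:
JSD(P||Q) = 0.5 × D_KL(P||M) + 0.5 × D_KL(Q||M)
where M = 0.5 × (P + Q) is the mixture distribution.

M = 0.5 × (1/3, 1/3, 2/15, 1/5) + 0.5 × (5/14, 3/14, 2/7, 1/7) = (0.345238, 0.27381, 0.209524, 6/35)

D_KL(P||M) = 0.0244 nats
D_KL(Q||M) = 0.0222 nats

JSD(P||Q) = 0.5 × 0.0244 + 0.5 × 0.0222 = 0.0233 nats

Unlike KL divergence, JSD is symmetric and bounded: 0 ≤ JSD ≤ log(2).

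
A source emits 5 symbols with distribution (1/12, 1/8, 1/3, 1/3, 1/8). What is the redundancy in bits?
0.2165 bits

Redundancy measures how far a source is from maximum entropy:
R = H_max - H(X)

Maximum entropy for 5 symbols: H_max = log_2(5) = 2.3219 bits
Actual entropy: H(X) = 2.1054 bits
Redundancy: R = 2.3219 - 2.1054 = 0.2165 bits

This redundancy represents potential for compression: the source could be compressed by 0.2165 bits per symbol.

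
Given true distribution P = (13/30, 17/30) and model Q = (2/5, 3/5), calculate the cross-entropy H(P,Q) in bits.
0.9904 bits

Cross-entropy: H(P,Q) = -Σ p(x) log q(x)

Alternatively: H(P,Q) = H(P) + D_KL(P||Q)
H(P) = 0.9871 bits
D_KL(P||Q) = 0.0033 bits

H(P,Q) = 0.9871 + 0.0033 = 0.9904 bits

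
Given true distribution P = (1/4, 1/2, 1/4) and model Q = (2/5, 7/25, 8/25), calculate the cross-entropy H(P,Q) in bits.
1.6597 bits

Cross-entropy: H(P,Q) = -Σ p(x) log q(x)

Alternatively: H(P,Q) = H(P) + D_KL(P||Q)
H(P) = 1.5000 bits
D_KL(P||Q) = 0.1597 bits

H(P,Q) = 1.5000 + 0.1597 = 1.6597 bits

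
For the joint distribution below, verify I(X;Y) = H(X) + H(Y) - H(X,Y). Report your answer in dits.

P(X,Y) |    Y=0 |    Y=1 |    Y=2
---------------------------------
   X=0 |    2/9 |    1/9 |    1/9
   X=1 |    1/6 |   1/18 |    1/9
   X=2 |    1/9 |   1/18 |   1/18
I(X;Y) = 0.0028 dits

Mutual information has multiple equivalent forms:
- I(X;Y) = H(X) - H(X|Y)
- I(X;Y) = H(Y) - H(Y|X)
- I(X;Y) = H(X) + H(Y) - H(X,Y)

Computing all quantities:
H(X) = 0.4607, H(Y) = 0.4502, H(X,Y) = 0.9082
H(X|Y) = 0.4580, H(Y|X) = 0.4474

Verification:
H(X) - H(X|Y) = 0.4607 - 0.4580 = 0.0028
H(Y) - H(Y|X) = 0.4502 - 0.4474 = 0.0028
H(X) + H(Y) - H(X,Y) = 0.4607 + 0.4502 - 0.9082 = 0.0028

All forms give I(X;Y) = 0.0028 dits. ✓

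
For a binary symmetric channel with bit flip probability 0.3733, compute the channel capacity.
0.0468 bits

For a binary symmetric channel (BSC) with error probability p:
Capacity C = 1 - H(p) bits per symbol

where H(p) = -p log₂(p) - (1-p) log₂(1-p) is the binary entropy function.

H(0.3733) = 0.9532 bits
C = 1 - 0.9532 = 0.0468 bits per symbol

This means we can reliably transmit up to 0.0468 bits of information per channel use.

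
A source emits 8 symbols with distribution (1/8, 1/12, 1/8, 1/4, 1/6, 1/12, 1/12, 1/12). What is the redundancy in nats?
0.0861 nats

Redundancy measures how far a source is from maximum entropy:
R = H_max - H(X)

Maximum entropy for 8 symbols: H_max = log_e(8) = 2.0794 nats
Actual entropy: H(X) = 1.9934 nats
Redundancy: R = 2.0794 - 1.9934 = 0.0861 nats

This redundancy represents potential for compression: the source could be compressed by 0.0861 nats per symbol.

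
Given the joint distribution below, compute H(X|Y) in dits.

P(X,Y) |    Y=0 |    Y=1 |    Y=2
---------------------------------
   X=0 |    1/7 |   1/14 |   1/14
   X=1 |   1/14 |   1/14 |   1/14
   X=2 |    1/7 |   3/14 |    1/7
0.4400 dits

Using the chain rule: H(X|Y) = H(X,Y) - H(Y)

First, compute H(X,Y) = 0.9149 dits

Marginal P(Y) = (5/14, 5/14, 2/7)
H(Y) = 0.4748 dits

H(X|Y) = H(X,Y) - H(Y) = 0.9149 - 0.4748 = 0.4400 dits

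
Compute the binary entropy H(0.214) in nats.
0.5192 nats

The binary entropy function is:
H(p) = -p log(p) - (1-p) log(1-p)

H(0.214) = -0.214 × log_e(0.214) - 0.786 × log_e(0.786)
H(0.214) = 0.5192 nats

Note: Binary entropy is maximized at p=0.5 (H=1 bit) and minimized at p=0 or p=1 (H=0).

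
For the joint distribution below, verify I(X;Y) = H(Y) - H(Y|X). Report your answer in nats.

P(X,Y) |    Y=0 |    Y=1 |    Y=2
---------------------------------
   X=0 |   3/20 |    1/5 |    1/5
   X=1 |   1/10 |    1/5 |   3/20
I(X;Y) = 0.0036 nats

Mutual information has multiple equivalent forms:
- I(X;Y) = H(X) - H(X|Y)
- I(X;Y) = H(Y) - H(Y|X)
- I(X;Y) = H(X) + H(Y) - H(X,Y)

Computing all quantities:
H(X) = 0.6881, H(Y) = 1.0805, H(X,Y) = 1.7651
H(X|Y) = 0.6845, H(Y|X) = 1.0769

Verification:
H(X) - H(X|Y) = 0.6881 - 0.6845 = 0.0036
H(Y) - H(Y|X) = 1.0805 - 1.0769 = 0.0036
H(X) + H(Y) - H(X,Y) = 0.6881 + 1.0805 - 1.7651 = 0.0036

All forms give I(X;Y) = 0.0036 nats. ✓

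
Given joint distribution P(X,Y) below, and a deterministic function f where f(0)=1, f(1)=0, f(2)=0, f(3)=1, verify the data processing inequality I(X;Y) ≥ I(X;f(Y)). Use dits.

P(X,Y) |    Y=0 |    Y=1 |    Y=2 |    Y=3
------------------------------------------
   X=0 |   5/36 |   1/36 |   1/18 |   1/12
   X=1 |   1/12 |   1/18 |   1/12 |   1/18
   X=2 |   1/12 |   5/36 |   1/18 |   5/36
I(X;Y) = 0.0265, I(X;f(Y)) = 0.0086, inequality holds: 0.0265 ≥ 0.0086

Data Processing Inequality: For any Markov chain X → Y → Z, we have I(X;Y) ≥ I(X;Z).

Here Z = f(Y) is a deterministic function of Y, forming X → Y → Z.

Original I(X;Y) = 0.0265 dits

After applying f:
P(X,Z) where Z=f(Y):
- P(X,Z=0) = P(X,Y=1) + P(X,Y=2)
- P(X,Z=1) = P(X,Y=0) + P(X,Y=3)

I(X;Z) = I(X;f(Y)) = 0.0086 dits

Verification: 0.0265 ≥ 0.0086 ✓

Information cannot be created by processing; the function f can only lose information about X.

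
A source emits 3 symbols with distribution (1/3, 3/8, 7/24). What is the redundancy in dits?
0.0023 dits

Redundancy measures how far a source is from maximum entropy:
R = H_max - H(X)

Maximum entropy for 3 symbols: H_max = log_10(3) = 0.4771 dits
Actual entropy: H(X) = 0.4749 dits
Redundancy: R = 0.4771 - 0.4749 = 0.0023 dits

This redundancy represents potential for compression: the source could be compressed by 0.0023 dits per symbol.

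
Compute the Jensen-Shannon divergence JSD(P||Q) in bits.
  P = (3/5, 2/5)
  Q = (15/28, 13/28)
0.0030 bits

Jensen-Shannon divergence is:
JSD(P||Q) = 0.5 × D_KL(P||M) + 0.5 × D_KL(Q||M)
where M = 0.5 × (P + Q) is the mixture distribution.

M = 0.5 × (3/5, 2/5) + 0.5 × (15/28, 13/28) = (0.567857, 0.432143)

D_KL(P||M) = 0.0031 bits
D_KL(Q||M) = 0.0030 bits

JSD(P||Q) = 0.5 × 0.0031 + 0.5 × 0.0030 = 0.0030 bits

Unlike KL divergence, JSD is symmetric and bounded: 0 ≤ JSD ≤ log(2).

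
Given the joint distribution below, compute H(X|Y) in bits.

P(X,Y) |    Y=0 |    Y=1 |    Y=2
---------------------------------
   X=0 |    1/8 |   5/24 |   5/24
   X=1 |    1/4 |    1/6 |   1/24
0.8785 bits

Using the chain rule: H(X|Y) = H(X,Y) - H(Y)

First, compute H(X,Y) = 2.4398 bits

Marginal P(Y) = (3/8, 3/8, 1/4)
H(Y) = 1.5613 bits

H(X|Y) = H(X,Y) - H(Y) = 2.4398 - 1.5613 = 0.8785 bits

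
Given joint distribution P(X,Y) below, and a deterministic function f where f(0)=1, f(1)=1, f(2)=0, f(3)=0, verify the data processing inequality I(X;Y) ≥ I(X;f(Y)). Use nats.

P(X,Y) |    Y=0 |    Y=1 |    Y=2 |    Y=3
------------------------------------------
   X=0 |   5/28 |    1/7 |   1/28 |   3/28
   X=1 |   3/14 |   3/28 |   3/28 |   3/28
I(X;Y) = 0.0203, I(X;f(Y)) = 0.0046, inequality holds: 0.0203 ≥ 0.0046

Data Processing Inequality: For any Markov chain X → Y → Z, we have I(X;Y) ≥ I(X;Z).

Here Z = f(Y) is a deterministic function of Y, forming X → Y → Z.

Original I(X;Y) = 0.0203 nats

After applying f:
P(X,Z) where Z=f(Y):
- P(X,Z=0) = P(X,Y=2) + P(X,Y=3)
- P(X,Z=1) = P(X,Y=0) + P(X,Y=1)

I(X;Z) = I(X;f(Y)) = 0.0046 nats

Verification: 0.0203 ≥ 0.0046 ✓

Information cannot be created by processing; the function f can only lose information about X.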